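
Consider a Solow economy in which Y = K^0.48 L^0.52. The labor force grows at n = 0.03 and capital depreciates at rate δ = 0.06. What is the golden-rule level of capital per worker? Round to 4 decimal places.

k_gold ≈ 25.0077

The effective depreciation rate is n + δ = 0.03 + 0.06 = 0.09.
Setting f'(k) = n+δ gives 0.48·k^(0.48−1) = 0.09, hence k_gold = (0.48/0.09)^(1/0.52) ≈ 25.0077.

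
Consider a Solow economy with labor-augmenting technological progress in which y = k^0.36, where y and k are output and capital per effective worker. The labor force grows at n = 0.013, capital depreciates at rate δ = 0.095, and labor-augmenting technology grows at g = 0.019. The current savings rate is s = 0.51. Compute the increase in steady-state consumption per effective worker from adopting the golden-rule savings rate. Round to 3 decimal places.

Δc ≈ 0.079

n + g + δ = 0.013 + 0.019 + 0.095 = 0.127.
Current steady state (s = 0.51): k* = (0.51/0.127)^(1/0.64) ≈ 8.7778, y* = 8.7778^0.36 ≈ 2.1858, c* = (1−0.51)·2.1858 ≈ 1.0711.
Golden rule sets MPK = n+g+δ: 0.36·k^(0.36−1) = 0.127, so k_gold = (0.36/0.127)^(1/0.64) ≈ 5.0937.
y_gold = 5.0937^0.36 ≈ 1.7969, c_gold = y_gold − 0.127·k_gold ≈ 1.1500.
Gain: Δc = 1.1500 − 1.0711 ≈ 0.0790.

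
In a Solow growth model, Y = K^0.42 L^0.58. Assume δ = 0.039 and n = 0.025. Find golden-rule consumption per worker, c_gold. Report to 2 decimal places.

Capital per worker breaks even when investment replaces (n + δ)·k; here n + δ = 0.064.
At the golden rule the marginal product of capital equals n+δ: 0.42·k^(0.42−1) = 0.064. Solving, k_gold = (0.42/0.064)^(1/0.58) ≈ 25.6295.
y_gold = 25.6295^0.42 ≈ 3.9054.
c_gold = y_gold − (n+δ)·k_gold = 3.9054 − 0.064·25.6295 ≈ 2.2652.

c_gold ≈ 2.27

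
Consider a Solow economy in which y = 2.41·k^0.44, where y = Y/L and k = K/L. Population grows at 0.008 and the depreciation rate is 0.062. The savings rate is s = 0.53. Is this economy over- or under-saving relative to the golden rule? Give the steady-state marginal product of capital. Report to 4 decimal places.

Break-even investment rate: n + δ = 0.008 + 0.062 = 0.07.
Steady-state k*: s·A·k^0.44 = 0.07·k gives k* = (0.53·2.41/0.07)^(1/0.56) ≈ 178.7038.
MPK = 0.44·2.41·178.7038^(-0.56) ≈ 0.0581.
MPK < n+δ = 0.07, so the economy is dynamically inefficient (over-saving).

over-saving; MPK ≈ 0.0581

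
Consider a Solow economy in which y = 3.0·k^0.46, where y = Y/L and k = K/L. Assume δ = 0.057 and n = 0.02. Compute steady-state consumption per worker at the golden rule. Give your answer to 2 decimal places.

n + δ = 0.02 + 0.057 = 0.077.
Setting f'(k) = n+δ gives 0.46·3.0·k^(0.46−1) = 0.077, hence k_gold = (0.46·3.0/0.077)^(1/0.54) ≈ 209.4544.
y_gold = 3.0·209.4544^0.46 ≈ 35.0609.
c_gold = y_gold − (n+δ)·k_gold = 35.0609 − 0.077·209.4544 ≈ 18.9329.

c_gold ≈ 18.93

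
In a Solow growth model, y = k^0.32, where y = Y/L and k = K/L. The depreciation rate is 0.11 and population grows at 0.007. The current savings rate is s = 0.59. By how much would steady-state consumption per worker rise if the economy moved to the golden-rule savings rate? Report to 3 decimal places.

n + δ = 0.007 + 0.11 = 0.117.
Current steady state (s = 0.59): k* = (0.59/0.117)^(1/0.68) ≈ 10.7977, y* = 10.7977^0.32 ≈ 2.1412, c* = (1−0.59)·2.1412 ≈ 0.8779.
Maximizing c = f(k) − (n+δ)·k gives f'(k) = n+δ, i.e. 0.32·k^(0.32−1) = 0.117, so k_gold = (0.32/0.117)^(1/0.68) ≈ 4.3913.
y_gold = 4.3913^0.32 ≈ 1.6056, c_gold = y_gold − 0.117·k_gold ≈ 1.0918.
Gain: Δc = 1.0918 − 0.8779 ≈ 0.2139.

Δc ≈ 0.214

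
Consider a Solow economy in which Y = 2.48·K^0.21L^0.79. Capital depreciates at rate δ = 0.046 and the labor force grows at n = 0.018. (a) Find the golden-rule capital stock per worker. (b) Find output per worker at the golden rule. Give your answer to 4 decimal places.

(a) k_gold ≈ 14.2076; (b) y_gold ≈ 4.3299

Capital per worker breaks even when investment replaces (n + δ)·k; here n + δ = 0.064.
Setting f'(k) = n+δ gives 0.21·2.48·k^(0.21−1) = 0.064, hence k_gold = (0.21·2.48/0.064)^(1/0.79) ≈ 14.2076.
y_gold = 2.48·14.2076^0.21 ≈ 4.3299.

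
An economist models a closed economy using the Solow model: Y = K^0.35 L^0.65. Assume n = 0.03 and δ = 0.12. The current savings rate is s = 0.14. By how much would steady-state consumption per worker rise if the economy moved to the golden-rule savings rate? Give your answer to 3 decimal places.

Capital per worker breaks even when investment replaces (n + δ)·k; here n + δ = 0.15.
Current steady state (s = 0.14): k* = (0.14/0.15)^(1/0.65) ≈ 0.8993, y* = 0.8993^0.35 ≈ 0.9635, c* = (1−0.14)·0.9635 ≈ 0.8286.
Setting f'(k) = n+δ gives 0.35·k^(0.35−1) = 0.15, hence k_gold = (0.35/0.15)^(1/0.65) ≈ 3.6823.
y_gold = 3.6823^0.35 ≈ 1.5781, c_gold = y_gold − 0.15·k_gold ≈ 1.0258.
Gain: Δc = 1.0258 − 0.8286 ≈ 0.1971.

Δc ≈ 0.197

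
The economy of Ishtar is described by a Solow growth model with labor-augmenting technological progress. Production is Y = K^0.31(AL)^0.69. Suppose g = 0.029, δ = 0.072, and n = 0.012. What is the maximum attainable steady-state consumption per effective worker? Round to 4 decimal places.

n + g + δ = 0.012 + 0.029 + 0.072 = 0.113.
Setting f'(k) = n+g+δ gives 0.31·k^(0.31−1) = 0.113, hence k_gold = (0.31/0.113)^(1/0.69) ≈ 4.3171.
y_gold = 4.3171^0.31 ≈ 1.5737.
c_gold = y_gold − (n+g+δ)·k_gold = 1.5737 − 0.113·4.3171 ≈ 1.0858.

c_gold ≈ 1.0858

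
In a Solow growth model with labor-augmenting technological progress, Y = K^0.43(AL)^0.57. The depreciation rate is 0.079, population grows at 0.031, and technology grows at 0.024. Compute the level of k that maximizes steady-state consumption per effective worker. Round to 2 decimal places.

n + g + δ = 0.031 + 0.024 + 0.079 = 0.134.
Maximizing c = f(k) − (n+g+δ)·k gives f'(k) = n+g+δ, i.e. 0.43·k^(0.43−1) = 0.134, so k_gold = (0.43/0.134)^(1/0.57) ≈ 7.7332.

k_gold ≈ 7.73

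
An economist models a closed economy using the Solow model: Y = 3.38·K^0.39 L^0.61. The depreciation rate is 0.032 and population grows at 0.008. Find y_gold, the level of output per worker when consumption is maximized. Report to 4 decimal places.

n + δ = 0.008 + 0.032 = 0.04.
At the golden rule the marginal product of capital equals n+δ: 0.39·3.38·k^(0.39−1) = 0.04. Solving, k_gold = (0.39·3.38/0.04)^(1/0.61) ≈ 307.8900.
Output: y_gold = 3.38·k_gold^0.39 = 3.38·307.8900^0.39 ≈ 31.5785.

y_gold ≈ 31.5785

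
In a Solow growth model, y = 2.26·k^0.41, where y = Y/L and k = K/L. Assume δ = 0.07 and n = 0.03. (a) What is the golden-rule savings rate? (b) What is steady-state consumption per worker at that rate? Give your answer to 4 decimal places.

(a) s_gold = 0.4100; (b) c_gold ≈ 6.2642

Break-even investment rate: n + δ = 0.03 + 0.07 = 0.1.
For Cobb-Douglas, s_gold equals capital's share: s_gold = 0.41.
Maximizing c = f(k) − (n+δ)·k gives f'(k) = n+δ, i.e. 0.41·2.26·k^(0.41−1) = 0.1, so k_gold = (0.41·2.26/0.1)^(1/0.59) ≈ 43.5312.
y_gold = 2.26·43.5312^0.41 ≈ 10.6174; c_gold = (1−0.41)·y_gold ≈ 6.2642.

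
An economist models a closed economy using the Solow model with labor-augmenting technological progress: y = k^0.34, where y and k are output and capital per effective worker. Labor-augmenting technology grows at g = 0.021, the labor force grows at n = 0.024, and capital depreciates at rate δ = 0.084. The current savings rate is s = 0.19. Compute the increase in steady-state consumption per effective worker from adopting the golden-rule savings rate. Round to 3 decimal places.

The effective depreciation rate is n + g + δ = 0.024 + 0.021 + 0.084 = 0.129.
Current steady state (s = 0.19): k* = (0.19/0.129)^(1/0.66) ≈ 1.7980, y* = 1.7980^0.34 ≈ 1.2208, c* = (1−0.19)·1.2208 ≈ 0.9888.
Maximizing c = f(k) − (n+g+δ)·k gives f'(k) = n+g+δ, i.e. 0.34·k^(0.34−1) = 0.129, so k_gold = (0.34/0.129)^(1/0.66) ≈ 4.3422.
y_gold = 4.3422^0.34 ≈ 1.6475, c_gold = y_gold − 0.129·k_gold ≈ 1.0873.
Gain: Δc = 1.0873 − 0.9888 ≈ 0.0985.

Δc ≈ 0.099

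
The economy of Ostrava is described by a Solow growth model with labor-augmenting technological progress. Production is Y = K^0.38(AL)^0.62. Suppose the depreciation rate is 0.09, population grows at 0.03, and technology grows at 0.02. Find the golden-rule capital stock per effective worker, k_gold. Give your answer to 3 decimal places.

Break-even investment rate: n + g + δ = 0.03 + 0.02 + 0.09 = 0.14.
Setting f'(k) = n+g+δ gives 0.38·k^(0.38−1) = 0.14, hence k_gold = (0.38/0.14)^(1/0.62) ≈ 5.0055.

k_gold ≈ 5.005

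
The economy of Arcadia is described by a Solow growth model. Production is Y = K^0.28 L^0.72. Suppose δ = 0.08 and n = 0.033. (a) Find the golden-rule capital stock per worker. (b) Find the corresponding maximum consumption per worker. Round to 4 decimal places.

The effective depreciation rate is n + δ = 0.033 + 0.08 = 0.113.
Setting f'(k) = n+δ gives 0.28·k^(0.28−1) = 0.113, hence k_gold = (0.28/0.113)^(1/0.72) ≈ 3.5264.
y_gold = 3.5264^0.28 ≈ 1.4232; c_gold = y_gold − 0.113·k_gold ≈ 1.0247.

(a) k_gold ≈ 3.5264; (b) c_gold ≈ 1.0247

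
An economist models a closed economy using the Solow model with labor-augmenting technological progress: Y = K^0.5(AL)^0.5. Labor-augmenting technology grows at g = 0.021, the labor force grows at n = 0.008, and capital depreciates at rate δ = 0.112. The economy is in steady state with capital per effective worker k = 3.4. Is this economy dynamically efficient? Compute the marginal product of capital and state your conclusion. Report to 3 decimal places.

dynamically efficient; MPK ≈ 0.271

The effective depreciation rate is n + g + δ = 0.008 + 0.021 + 0.112 = 0.141.
MPK = 0.5·k^(0.5−1) = 0.5·3.4^(-0.5) ≈ 0.2712.
MPK > 0.141, so the economy is dynamically efficient (under-saving).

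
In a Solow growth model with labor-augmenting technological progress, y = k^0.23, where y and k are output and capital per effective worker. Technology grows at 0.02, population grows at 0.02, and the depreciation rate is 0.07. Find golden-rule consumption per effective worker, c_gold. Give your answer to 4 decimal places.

c_gold ≈ 0.9598

Capital per effective worker breaks even when investment replaces (n + g + δ)·k; here n + g + δ = 0.11.
Golden rule sets MPK = n+g+δ: 0.23·k^(0.23−1) = 0.11, so k_gold = (0.23/0.11)^(1/0.77) ≈ 2.6063.
y_gold = 2.6063^0.23 ≈ 1.2465.
c_gold = y_gold − (n+g+δ)·k_gold = 1.2465 − 0.11·2.6063 ≈ 0.9598.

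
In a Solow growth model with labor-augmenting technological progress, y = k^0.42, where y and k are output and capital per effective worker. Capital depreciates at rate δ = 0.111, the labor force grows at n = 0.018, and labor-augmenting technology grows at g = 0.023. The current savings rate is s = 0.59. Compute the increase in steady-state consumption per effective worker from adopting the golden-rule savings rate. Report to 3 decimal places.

Δc ≈ 0.116

Capital per effective worker breaks even when investment replaces (n + g + δ)·k; here n + g + δ = 0.152.
Current steady state (s = 0.59): k* = (0.59/0.152)^(1/0.58) ≈ 10.3641, y* = 10.3641^0.42 ≈ 2.6701, c* = (1−0.59)·2.6701 ≈ 1.0947.
Setting f'(k) = n+g+δ gives 0.42·k^(0.42−1) = 0.152, hence k_gold = (0.42/0.152)^(1/0.58) ≈ 5.7683.
y_gold = 5.7683^0.42 ≈ 2.0876, c_gold = y_gold − 0.152·k_gold ≈ 1.2108.
Gain: Δc = 1.2108 − 1.0947 ≈ 0.1161.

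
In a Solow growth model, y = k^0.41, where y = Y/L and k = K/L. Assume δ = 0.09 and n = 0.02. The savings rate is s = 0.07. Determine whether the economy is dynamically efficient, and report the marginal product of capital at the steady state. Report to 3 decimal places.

dynamically efficient; MPK ≈ 0.644

The effective depreciation rate is n + δ = 0.02 + 0.09 = 0.11.
Steady-state k*: s·k^0.41 = 0.11·k gives k* = (0.07/0.11)^(1/0.59) ≈ 0.4648.
MPK = 0.41·0.4648^(-0.59) ≈ 0.6443.
MPK > n+δ = 0.11, so the economy is dynamically efficient (under-saving).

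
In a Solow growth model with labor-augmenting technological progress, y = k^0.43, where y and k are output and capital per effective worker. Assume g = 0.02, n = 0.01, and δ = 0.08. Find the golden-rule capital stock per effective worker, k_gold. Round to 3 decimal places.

k_gold ≈ 10.933

Capital per effective worker breaks even when investment replaces (n + g + δ)·k; here n + g + δ = 0.11.
At the golden rule the marginal product of capital equals n+g+δ: 0.43·k^(0.43−1) = 0.11. Solving, k_gold = (0.43/0.11)^(1/0.57) ≈ 10.9328.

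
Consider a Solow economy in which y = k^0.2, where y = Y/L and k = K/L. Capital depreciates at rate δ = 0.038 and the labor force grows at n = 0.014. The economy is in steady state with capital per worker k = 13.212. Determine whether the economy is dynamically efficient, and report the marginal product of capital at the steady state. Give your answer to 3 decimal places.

n + δ = 0.014 + 0.038 = 0.052.
MPK = 0.2·k^(0.2−1) = 0.2·13.212^(-0.8) ≈ 0.0254.
MPK < 0.052, so the economy is dynamically inefficient (over-saving).

dynamically inefficient; MPK ≈ 0.025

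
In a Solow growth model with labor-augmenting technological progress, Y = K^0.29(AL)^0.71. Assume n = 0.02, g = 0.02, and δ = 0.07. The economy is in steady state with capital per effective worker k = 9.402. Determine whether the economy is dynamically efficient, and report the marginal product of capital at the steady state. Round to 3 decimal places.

dynamically inefficient; MPK ≈ 0.059

Capital per effective worker breaks even when investment replaces (n + g + δ)·k; here n + g + δ = 0.11.
MPK = 0.29·k^(0.29−1) = 0.29·9.402^(-0.71) ≈ 0.0591.
MPK < 0.11, so the economy is dynamically inefficient (over-saving).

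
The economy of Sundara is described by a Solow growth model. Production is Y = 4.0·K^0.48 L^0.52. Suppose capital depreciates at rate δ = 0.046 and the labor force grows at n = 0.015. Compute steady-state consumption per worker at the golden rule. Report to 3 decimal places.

Break-even investment rate: n + δ = 0.015 + 0.046 = 0.061.
Setting f'(k) = n+δ gives 0.48·4.0·k^(0.48−1) = 0.061, hence k_gold = (0.48·4.0/0.061)^(1/0.52) ≈ 759.8261.
y_gold = 4.0·759.8261^0.48 ≈ 96.5612.
c_gold = y_gold − (n+δ)·k_gold = 96.5612 − 0.061·759.8261 ≈ 50.2118.

c_gold ≈ 50.212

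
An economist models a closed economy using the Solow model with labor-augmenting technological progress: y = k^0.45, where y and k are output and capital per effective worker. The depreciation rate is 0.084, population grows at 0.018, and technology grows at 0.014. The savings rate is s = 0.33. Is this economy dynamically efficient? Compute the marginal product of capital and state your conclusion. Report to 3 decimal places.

dynamically efficient; MPK ≈ 0.158

Capital per effective worker breaks even when investment replaces (n + g + δ)·k; here n + g + δ = 0.116.
Steady-state k*: s·k^0.45 = 0.116·k gives k* = (0.33/0.116)^(1/0.55) ≈ 6.6920.
MPK = 0.45·6.6920^(-0.55) ≈ 0.1582.
MPK > n+g+δ = 0.116, so the economy is dynamically efficient (under-saving).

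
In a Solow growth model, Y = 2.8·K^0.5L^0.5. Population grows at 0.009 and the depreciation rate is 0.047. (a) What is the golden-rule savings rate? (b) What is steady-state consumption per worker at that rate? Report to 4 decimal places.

(a) s_gold = 0.5000; (b) c_gold ≈ 35.0000

Capital per worker breaks even when investment replaces (n + δ)·k; here n + δ = 0.056.
For Cobb-Douglas, s_gold equals capital's share: s_gold = 0.5.
Golden rule sets MPK = n+δ: 0.5·2.8·k^(0.5−1) = 0.056, so k_gold = (0.5·2.8/0.056)^(1/0.5) ≈ 625.0000.
y_gold = 2.8·625.0000^0.5 ≈ 70.0000; c_gold = (1−0.5)·y_gold ≈ 35.0000.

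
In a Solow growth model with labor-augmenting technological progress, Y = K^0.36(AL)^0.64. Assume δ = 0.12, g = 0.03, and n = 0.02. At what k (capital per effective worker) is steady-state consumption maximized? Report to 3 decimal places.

Break-even investment rate: n + g + δ = 0.02 + 0.03 + 0.12 = 0.17.
Setting f'(k) = n+g+δ gives 0.36·k^(0.36−1) = 0.17, hence k_gold = (0.36/0.17)^(1/0.64) ≈ 3.2296.

k_gold ≈ 3.230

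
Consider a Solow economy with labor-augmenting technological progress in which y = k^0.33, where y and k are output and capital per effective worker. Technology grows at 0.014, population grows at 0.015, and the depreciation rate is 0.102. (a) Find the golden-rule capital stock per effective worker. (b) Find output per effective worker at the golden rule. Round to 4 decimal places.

(a) k_gold ≈ 3.9707; (b) y_gold ≈ 1.5763

n + g + δ = 0.015 + 0.014 + 0.102 = 0.131.
At the golden rule the marginal product of capital equals n+g+δ: 0.33·k^(0.33−1) = 0.131. Solving, k_gold = (0.33/0.131)^(1/0.67) ≈ 3.9707.
y_gold = 3.9707^0.33 ≈ 1.5763.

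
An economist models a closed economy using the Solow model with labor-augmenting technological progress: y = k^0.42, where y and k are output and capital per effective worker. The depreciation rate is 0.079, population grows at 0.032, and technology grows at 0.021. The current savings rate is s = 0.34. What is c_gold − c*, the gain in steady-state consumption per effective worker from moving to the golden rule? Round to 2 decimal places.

n + g + δ = 0.032 + 0.021 + 0.079 = 0.132.
Current steady state (s = 0.34): k* = (0.34/0.132)^(1/0.58) ≈ 5.1104, y* = 5.1104^0.42 ≈ 1.9840, c* = (1−0.34)·1.9840 ≈ 1.3095.
Golden rule sets MPK = n+g+δ: 0.42·k^(0.42−1) = 0.132, so k_gold = (0.42/0.132)^(1/0.58) ≈ 7.3567.
y_gold = 7.3567^0.42 ≈ 2.3121, c_gold = y_gold − 0.132·k_gold ≈ 1.3410.
Gain: Δc = 1.3410 − 1.3095 ≈ 0.0315.

Δc ≈ 0.03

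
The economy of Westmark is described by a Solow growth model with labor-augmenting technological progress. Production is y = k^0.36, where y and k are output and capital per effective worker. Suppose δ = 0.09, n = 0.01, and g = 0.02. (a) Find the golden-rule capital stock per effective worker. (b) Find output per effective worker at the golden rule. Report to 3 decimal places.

(a) k_gold ≈ 5.565; (b) y_gold ≈ 1.855

n + g + δ = 0.01 + 0.02 + 0.09 = 0.12.
At the golden rule the marginal product of capital equals n+g+δ: 0.36·k^(0.36−1) = 0.12. Solving, k_gold = (0.36/0.12)^(1/0.64) ≈ 5.5655.
y_gold = 5.5655^0.36 ≈ 1.8552.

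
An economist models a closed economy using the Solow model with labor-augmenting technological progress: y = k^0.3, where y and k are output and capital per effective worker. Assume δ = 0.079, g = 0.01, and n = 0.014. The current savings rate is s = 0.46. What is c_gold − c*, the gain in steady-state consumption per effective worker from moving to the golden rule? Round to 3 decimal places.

Capital per effective worker breaks even when investment replaces (n + g + δ)·k; here n + g + δ = 0.103.
Current steady state (s = 0.46): k* = (0.46/0.103)^(1/0.7) ≈ 8.4812, y* = 8.4812^0.3 ≈ 1.8991, c* = (1−0.46)·1.8991 ≈ 1.0255.
Golden rule sets MPK = n+g+δ: 0.3·k^(0.3−1) = 0.103, so k_gold = (0.3/0.103)^(1/0.7) ≈ 4.6054.
y_gold = 4.6054^0.3 ≈ 1.5812, c_gold = y_gold − 0.103·k_gold ≈ 1.1068.
Gain: Δc = 1.1068 − 1.0255 ≈ 0.0813.

Δc ≈ 0.081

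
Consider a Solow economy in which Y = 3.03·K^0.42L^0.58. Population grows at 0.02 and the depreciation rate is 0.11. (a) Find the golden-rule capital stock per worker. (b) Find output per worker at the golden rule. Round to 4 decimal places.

(a) k_gold ≈ 51.0725; (b) y_gold ≈ 15.8082

Capital per worker breaks even when investment replaces (n + δ)·k; here n + δ = 0.13.
Golden rule sets MPK = n+δ: 0.42·3.03·k^(0.42−1) = 0.13, so k_gold = (0.42·3.03/0.13)^(1/0.58) ≈ 51.0725.
y_gold = 3.03·51.0725^0.42 ≈ 15.8082.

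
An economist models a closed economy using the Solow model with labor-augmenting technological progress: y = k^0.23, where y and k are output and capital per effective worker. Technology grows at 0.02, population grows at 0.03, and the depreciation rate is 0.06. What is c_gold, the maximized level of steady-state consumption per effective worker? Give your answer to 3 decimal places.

Break-even investment rate: n + g + δ = 0.03 + 0.02 + 0.06 = 0.11.
At the golden rule the marginal product of capital equals n+g+δ: 0.23·k^(0.23−1) = 0.11. Solving, k_gold = (0.23/0.11)^(1/0.77) ≈ 2.6063.
y_gold = 2.6063^0.23 ≈ 1.2465.
c_gold = y_gold − (n+g+δ)·k_gold = 1.2465 − 0.11·2.6063 ≈ 0.9598.

c_gold ≈ 0.960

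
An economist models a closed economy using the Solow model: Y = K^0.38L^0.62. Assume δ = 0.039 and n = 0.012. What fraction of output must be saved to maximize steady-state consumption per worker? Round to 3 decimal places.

s_gold = 0.380

Capital per worker breaks even when investment replaces (n + δ)·k; here n + δ = 0.051.
At the golden rule MPK = n+δ, and in any Cobb-Douglas steady state s = (n+δ)·k/y = MPK·k/y = capital's share 0.38.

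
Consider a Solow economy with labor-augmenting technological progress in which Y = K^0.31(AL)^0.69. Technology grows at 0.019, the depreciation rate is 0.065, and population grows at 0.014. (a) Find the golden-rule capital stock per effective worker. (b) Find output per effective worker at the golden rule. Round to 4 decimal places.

(a) k_gold ≈ 5.3068; (b) y_gold ≈ 1.6776

Break-even investment rate: n + g + δ = 0.014 + 0.019 + 0.065 = 0.098.
Golden rule sets MPK = n+g+δ: 0.31·k^(0.31−1) = 0.098, so k_gold = (0.31/0.098)^(1/0.69) ≈ 5.3068.
y_gold = 5.3068^0.31 ≈ 1.6776.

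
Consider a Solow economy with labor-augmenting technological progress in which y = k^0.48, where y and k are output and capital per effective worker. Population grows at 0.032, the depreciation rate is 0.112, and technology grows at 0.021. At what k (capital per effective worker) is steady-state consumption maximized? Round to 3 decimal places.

k_gold ≈ 7.795

Capital per effective worker breaks even when investment replaces (n + g + δ)·k; here n + g + δ = 0.165.
Maximizing c = f(k) − (n+g+δ)·k gives f'(k) = n+g+δ, i.e. 0.48·k^(0.48−1) = 0.165, so k_gold = (0.48/0.165)^(1/0.52) ≈ 7.7954.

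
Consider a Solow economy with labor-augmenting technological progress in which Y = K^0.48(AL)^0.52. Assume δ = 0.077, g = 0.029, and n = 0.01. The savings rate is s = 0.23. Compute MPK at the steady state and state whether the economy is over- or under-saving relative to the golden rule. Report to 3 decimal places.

under-saving; MPK ≈ 0.242

n + g + δ = 0.01 + 0.029 + 0.077 = 0.116.
Steady-state k*: s·k^0.48 = 0.116·k gives k* = (0.23/0.116)^(1/0.52) ≈ 3.7297.
MPK = 0.48·3.7297^(-0.52) ≈ 0.2421.
MPK > n+g+δ = 0.116, so the economy is dynamically efficient (under-saving).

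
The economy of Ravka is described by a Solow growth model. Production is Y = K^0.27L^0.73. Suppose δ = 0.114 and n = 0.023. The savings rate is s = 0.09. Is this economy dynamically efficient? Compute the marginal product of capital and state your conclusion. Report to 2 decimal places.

dynamically efficient; MPK ≈ 0.41

Capital per worker breaks even when investment replaces (n + δ)·k; here n + δ = 0.137.
Steady-state k*: s·k^0.27 = 0.137·k gives k* = (0.09/0.137)^(1/0.73) ≈ 0.5624.
MPK = 0.27·0.5624^(-0.73) ≈ 0.4110.
MPK > n+δ = 0.137, so the economy is dynamically efficient (under-saving).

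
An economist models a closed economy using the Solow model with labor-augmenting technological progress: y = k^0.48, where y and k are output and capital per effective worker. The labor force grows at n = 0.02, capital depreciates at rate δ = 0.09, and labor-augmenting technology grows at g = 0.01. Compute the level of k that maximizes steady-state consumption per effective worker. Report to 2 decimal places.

k_gold ≈ 14.38

Capital per effective worker breaks even when investment replaces (n + g + δ)·k; here n + g + δ = 0.12.
At the golden rule the marginal product of capital equals n+g+δ: 0.48·k^(0.48−1) = 0.12. Solving, k_gold = (0.48/0.12)^(1/0.52) ≈ 14.3816.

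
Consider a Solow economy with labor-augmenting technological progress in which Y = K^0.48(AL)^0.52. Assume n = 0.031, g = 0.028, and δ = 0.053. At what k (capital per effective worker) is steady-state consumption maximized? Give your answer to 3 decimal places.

n + g + δ = 0.031 + 0.028 + 0.053 = 0.112.
Maximizing c = f(k) − (n+g+δ)·k gives f'(k) = n+g+δ, i.e. 0.48·k^(0.48−1) = 0.112, so k_gold = (0.48/0.112)^(1/0.52) ≈ 16.4221.

k_gold ≈ 16.422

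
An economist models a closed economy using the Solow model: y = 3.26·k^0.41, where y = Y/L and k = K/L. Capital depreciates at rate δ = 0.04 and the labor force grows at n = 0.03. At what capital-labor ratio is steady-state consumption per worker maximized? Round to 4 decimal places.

n + δ = 0.03 + 0.04 = 0.07.
Golden rule sets MPK = n+δ: 0.41·3.26·k^(0.41−1) = 0.07, so k_gold = (0.41·3.26/0.07)^(1/0.59) ≈ 148.2596.

k_gold ≈ 148.2596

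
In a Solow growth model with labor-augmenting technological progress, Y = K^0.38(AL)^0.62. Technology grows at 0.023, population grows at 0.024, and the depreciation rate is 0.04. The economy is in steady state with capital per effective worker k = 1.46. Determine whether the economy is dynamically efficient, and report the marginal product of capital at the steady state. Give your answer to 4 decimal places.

The effective depreciation rate is n + g + δ = 0.024 + 0.023 + 0.04 = 0.087.
MPK = 0.38·k^(0.38−1) = 0.38·1.46^(-0.62) ≈ 0.3005.
MPK > 0.087, so the economy is dynamically efficient (under-saving).

dynamically efficient; MPK ≈ 0.3005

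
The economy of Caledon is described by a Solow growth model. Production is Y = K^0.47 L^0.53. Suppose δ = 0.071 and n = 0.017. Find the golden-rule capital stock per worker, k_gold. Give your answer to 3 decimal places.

Break-even investment rate: n + δ = 0.017 + 0.071 = 0.088.
At the golden rule the marginal product of capital equals n+δ: 0.47·k^(0.47−1) = 0.088. Solving, k_gold = (0.47/0.088)^(1/0.53) ≈ 23.5971.

k_gold ≈ 23.597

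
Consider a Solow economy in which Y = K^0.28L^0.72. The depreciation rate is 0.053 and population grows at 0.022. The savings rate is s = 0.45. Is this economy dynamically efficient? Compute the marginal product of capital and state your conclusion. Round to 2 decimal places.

dynamically inefficient; MPK ≈ 0.05

The effective depreciation rate is n + δ = 0.022 + 0.053 = 0.075.
Steady-state k*: s·k^0.28 = 0.075·k gives k* = (0.45/0.075)^(1/0.72) ≈ 12.0439.
MPK = 0.28·12.0439^(-0.72) ≈ 0.0467.
MPK < n+δ = 0.075, so the economy is dynamically inefficient (over-saving).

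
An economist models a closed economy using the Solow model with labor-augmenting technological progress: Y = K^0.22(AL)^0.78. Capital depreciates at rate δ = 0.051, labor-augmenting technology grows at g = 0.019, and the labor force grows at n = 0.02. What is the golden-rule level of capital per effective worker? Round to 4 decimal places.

k_gold ≈ 3.1453

Break-even investment rate: n + g + δ = 0.02 + 0.019 + 0.051 = 0.09.
Golden rule sets MPK = n+g+δ: 0.22·k^(0.22−1) = 0.09, so k_gold = (0.22/0.09)^(1/0.78) ≈ 3.1453.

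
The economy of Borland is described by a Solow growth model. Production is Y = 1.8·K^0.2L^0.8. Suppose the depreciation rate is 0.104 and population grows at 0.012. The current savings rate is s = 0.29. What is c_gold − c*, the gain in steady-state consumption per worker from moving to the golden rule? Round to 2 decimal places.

The effective depreciation rate is n + δ = 0.012 + 0.104 = 0.116.
Current steady state (s = 0.29): k* = (0.29·1.8/0.116)^(1/0.8) ≈ 6.5541, y* = 1.8·6.5541^0.2 ≈ 2.6217, c* = (1−0.29)·2.6217 ≈ 1.8614.
Golden rule sets MPK = n+δ: 0.2·1.8·k^(0.2−1) = 0.116, so k_gold = (0.2·1.8/0.116)^(1/0.8) ≈ 4.1191.
y_gold = 1.8·4.1191^0.2 ≈ 2.3891, c_gold = y_gold − 0.116·k_gold ≈ 1.9113.
Gain: Δc = 1.9113 − 1.8614 ≈ 0.0499.

Δc ≈ 0.05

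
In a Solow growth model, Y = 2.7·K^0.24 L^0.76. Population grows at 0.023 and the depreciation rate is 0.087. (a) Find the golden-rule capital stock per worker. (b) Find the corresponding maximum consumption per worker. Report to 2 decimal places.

Capital per worker breaks even when investment replaces (n + δ)·k; here n + δ = 0.11.
Setting f'(k) = n+δ gives 0.24·2.7·k^(0.24−1) = 0.11, hence k_gold = (0.24·2.7/0.11)^(1/0.76) ≈ 10.3133.
y_gold = 2.7·10.3133^0.24 ≈ 4.7269; c_gold = y_gold − 0.11·k_gold ≈ 3.5925.

(a) k_gold ≈ 10.31; (b) c_gold ≈ 3.59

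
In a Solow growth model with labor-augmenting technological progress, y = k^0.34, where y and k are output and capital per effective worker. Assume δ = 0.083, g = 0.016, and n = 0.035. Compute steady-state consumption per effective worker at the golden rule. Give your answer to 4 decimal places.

Capital per effective worker breaks even when investment replaces (n + g + δ)·k; here n + g + δ = 0.134.
At the golden rule the marginal product of capital equals n+g+δ: 0.34·k^(0.34−1) = 0.134. Solving, k_gold = (0.34/0.134)^(1/0.66) ≈ 4.0991.
y_gold = 4.0991^0.34 ≈ 1.6155.
c_gold = y_gold − (n+g+δ)·k_gold = 1.6155 − 0.134·4.0991 ≈ 1.0662.

c_gold ≈ 1.0662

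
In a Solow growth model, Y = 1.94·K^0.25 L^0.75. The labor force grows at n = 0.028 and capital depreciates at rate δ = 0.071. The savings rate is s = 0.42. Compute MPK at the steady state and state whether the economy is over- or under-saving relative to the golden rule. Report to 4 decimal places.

over-saving; MPK ≈ 0.0589

n + δ = 0.028 + 0.071 = 0.099.
Steady-state k*: s·A·k^0.25 = 0.099·k gives k* = (0.42·1.94/0.099)^(1/0.75) ≈ 16.6171.
MPK = 0.25·1.94·16.6171^(-0.75) ≈ 0.0589.
MPK < n+δ = 0.099, so the economy is dynamically inefficient (over-saving).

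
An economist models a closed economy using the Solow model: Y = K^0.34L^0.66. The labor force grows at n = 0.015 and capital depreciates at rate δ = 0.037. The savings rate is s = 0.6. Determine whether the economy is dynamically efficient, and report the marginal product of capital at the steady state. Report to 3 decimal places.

dynamically inefficient; MPK ≈ 0.029

Capital per worker breaks even when investment replaces (n + δ)·k; here n + δ = 0.052.
Steady-state k*: s·k^0.34 = 0.052·k gives k* = (0.6/0.052)^(1/0.66) ≈ 40.6738.
MPK = 0.34·40.6738^(-0.66) ≈ 0.0295.
MPK < n+δ = 0.052, so the economy is dynamically inefficient (over-saving).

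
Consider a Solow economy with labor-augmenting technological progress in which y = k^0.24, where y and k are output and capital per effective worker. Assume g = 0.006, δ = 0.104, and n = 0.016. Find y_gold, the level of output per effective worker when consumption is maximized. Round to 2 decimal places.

The effective depreciation rate is n + g + δ = 0.016 + 0.006 + 0.104 = 0.126.
At the golden rule the marginal product of capital equals n+g+δ: 0.24·k^(0.24−1) = 0.126. Solving, k_gold = (0.24/0.126)^(1/0.76) ≈ 2.3346.
Output: y_gold = k_gold^0.24 = 2.3346^0.24 ≈ 1.2257.

y_gold ≈ 1.23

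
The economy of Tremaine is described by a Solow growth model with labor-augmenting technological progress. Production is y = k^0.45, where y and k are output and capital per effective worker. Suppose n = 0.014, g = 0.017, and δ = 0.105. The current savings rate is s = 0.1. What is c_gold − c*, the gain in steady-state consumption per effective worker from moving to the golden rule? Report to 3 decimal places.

Δc ≈ 0.764

Capital per effective worker breaks even when investment replaces (n + g + δ)·k; here n + g + δ = 0.136.
Current steady state (s = 0.1): k* = (0.1/0.136)^(1/0.55) ≈ 0.5717, y* = 0.5717^0.45 ≈ 0.7776, c* = (1−0.1)·0.7776 ≈ 0.6998.
Setting f'(k) = n+g+δ gives 0.45·k^(0.45−1) = 0.136, hence k_gold = (0.45/0.136)^(1/0.55) ≈ 8.8077.
y_gold = 8.8077^0.45 ≈ 2.6619, c_gold = y_gold − 0.136·k_gold ≈ 1.4640.
Gain: Δc = 1.4640 − 0.6998 ≈ 0.7642.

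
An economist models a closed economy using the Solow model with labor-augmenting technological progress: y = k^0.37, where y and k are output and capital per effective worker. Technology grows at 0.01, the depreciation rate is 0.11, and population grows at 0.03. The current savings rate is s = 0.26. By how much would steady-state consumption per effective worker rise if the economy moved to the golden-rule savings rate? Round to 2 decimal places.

n + g + δ = 0.03 + 0.01 + 0.11 = 0.15.
Current steady state (s = 0.26): k* = (0.26/0.15)^(1/0.63) ≈ 2.3943, y* = 2.3943^0.37 ≈ 1.3813, c* = (1−0.26)·1.3813 ≈ 1.0222.
Golden rule sets MPK = n+g+δ: 0.37·k^(0.37−1) = 0.15, so k_gold = (0.37/0.15)^(1/0.63) ≈ 4.1918.
y_gold = 4.1918^0.37 ≈ 1.6994, c_gold = y_gold − 0.15·k_gold ≈ 1.0706.
Gain: Δc = 1.0706 − 1.0222 ≈ 0.0484.

Δc ≈ 0.05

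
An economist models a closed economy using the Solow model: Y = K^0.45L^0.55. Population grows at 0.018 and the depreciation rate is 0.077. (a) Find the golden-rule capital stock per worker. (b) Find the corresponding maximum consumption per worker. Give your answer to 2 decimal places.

Capital per worker breaks even when investment replaces (n + δ)·k; here n + δ = 0.095.
Setting f'(k) = n+δ gives 0.45·k^(0.45−1) = 0.095, hence k_gold = (0.45/0.095)^(1/0.55) ≈ 16.9107.
y_gold = 16.9107^0.45 ≈ 3.5700; c_gold = y_gold − 0.095·k_gold ≈ 1.9635.

(a) k_gold ≈ 16.91; (b) c_gold ≈ 1.96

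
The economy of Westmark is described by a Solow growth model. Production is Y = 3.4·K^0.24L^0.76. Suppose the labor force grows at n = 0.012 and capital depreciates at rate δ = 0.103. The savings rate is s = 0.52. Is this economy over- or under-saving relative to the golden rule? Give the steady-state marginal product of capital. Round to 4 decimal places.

over-saving; MPK ≈ 0.0531

Break-even investment rate: n + δ = 0.012 + 0.103 = 0.115.
Steady-state k*: s·A·k^0.24 = 0.115·k gives k* = (0.52·3.4/0.115)^(1/0.76) ≈ 36.4383.
MPK = 0.24·3.4·36.4383^(-0.76) ≈ 0.0531.
MPK < n+δ = 0.115, so the economy is dynamically inefficient (over-saving).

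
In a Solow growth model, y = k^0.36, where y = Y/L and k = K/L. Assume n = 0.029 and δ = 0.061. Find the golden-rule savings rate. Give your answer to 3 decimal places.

Capital per worker breaks even when investment replaces (n + δ)·k; here n + δ = 0.09.
At the golden rule MPK = n+δ, and in any Cobb-Douglas steady state s = (n+δ)·k/y = MPK·k/y = capital's share 0.36.

s_gold = 0.360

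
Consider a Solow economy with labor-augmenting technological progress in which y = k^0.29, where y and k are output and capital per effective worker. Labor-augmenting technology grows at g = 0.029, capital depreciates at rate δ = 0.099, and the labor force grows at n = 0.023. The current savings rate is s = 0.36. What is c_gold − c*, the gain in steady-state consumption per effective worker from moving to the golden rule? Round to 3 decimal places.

Δc ≈ 0.014

The effective depreciation rate is n + g + δ = 0.023 + 0.029 + 0.099 = 0.151.
Current steady state (s = 0.36): k* = (0.36/0.151)^(1/0.71) ≈ 3.3997, y* = 3.3997^0.29 ≈ 1.4260, c* = (1−0.36)·1.4260 ≈ 0.9126.
Maximizing c = f(k) − (n+g+δ)·k gives f'(k) = n+g+δ, i.e. 0.29·k^(0.29−1) = 0.151, so k_gold = (0.29/0.151)^(1/0.71) ≈ 2.5072.
y_gold = 2.5072^0.29 ≈ 1.3055, c_gold = y_gold − 0.151·k_gold ≈ 0.9269.
Gain: Δc = 0.9269 − 0.9126 ≈ 0.0142.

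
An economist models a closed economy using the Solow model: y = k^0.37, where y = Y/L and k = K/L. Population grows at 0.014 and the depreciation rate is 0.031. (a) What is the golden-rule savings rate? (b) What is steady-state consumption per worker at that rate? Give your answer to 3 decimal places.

The effective depreciation rate is n + δ = 0.014 + 0.031 = 0.045.
For Cobb-Douglas, s_gold equals capital's share: s_gold = 0.37.
Setting f'(k) = n+δ gives 0.37·k^(0.37−1) = 0.045, hence k_gold = (0.37/0.045)^(1/0.63) ≈ 28.3376.
y_gold = 28.3376^0.37 ≈ 3.4465; c_gold = (1−0.37)·y_gold ≈ 2.1713.

(a) s_gold = 0.370; (b) c_gold ≈ 2.171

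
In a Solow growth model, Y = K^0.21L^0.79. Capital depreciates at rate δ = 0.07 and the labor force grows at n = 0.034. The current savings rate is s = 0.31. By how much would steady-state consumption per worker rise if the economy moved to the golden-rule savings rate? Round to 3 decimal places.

Capital per worker breaks even when investment replaces (n + δ)·k; here n + δ = 0.104.
Current steady state (s = 0.31): k* = (0.31/0.104)^(1/0.79) ≈ 3.9849, y* = 3.9849^0.21 ≈ 1.3369, c* = (1−0.31)·1.3369 ≈ 0.9224.
At the golden rule the marginal product of capital equals n+δ: 0.21·k^(0.21−1) = 0.104. Solving, k_gold = (0.21/0.104)^(1/0.79) ≈ 2.4339.
y_gold = 2.4339^0.21 ≈ 1.2054, c_gold = y_gold − 0.104·k_gold ≈ 0.9523.
Gain: Δc = 0.9523 − 0.9224 ≈ 0.0298.

Δc ≈ 0.030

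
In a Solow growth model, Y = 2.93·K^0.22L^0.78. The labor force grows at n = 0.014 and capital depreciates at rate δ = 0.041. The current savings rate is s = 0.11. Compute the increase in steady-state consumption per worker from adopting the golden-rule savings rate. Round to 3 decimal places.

Δc ≈ 0.282

n + δ = 0.014 + 0.041 = 0.055.
Current steady state (s = 0.11): k* = (0.11·2.93/0.055)^(1/0.78) ≈ 9.6490, y* = 2.93·9.6490^0.22 ≈ 4.8245, c* = (1−0.11)·4.8245 ≈ 4.2938.
At the golden rule the marginal product of capital equals n+δ: 0.22·2.93·k^(0.22−1) = 0.055. Solving, k_gold = (0.22·2.93/0.055)^(1/0.78) ≈ 23.4650.
y_gold = 2.93·23.4650^0.22 ≈ 5.8662, c_gold = y_gold − 0.055·k_gold ≈ 4.5757.
Gain: Δc = 4.5757 − 4.2938 ≈ 0.2818.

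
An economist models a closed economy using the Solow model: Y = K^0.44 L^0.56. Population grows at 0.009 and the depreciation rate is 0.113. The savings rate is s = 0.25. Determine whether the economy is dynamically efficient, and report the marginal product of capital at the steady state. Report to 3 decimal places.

Break-even investment rate: n + δ = 0.009 + 0.113 = 0.122.
Steady-state k*: s·k^0.44 = 0.122·k gives k* = (0.25/0.122)^(1/0.56) ≈ 3.6008.
MPK = 0.44·3.6008^(-0.56) ≈ 0.2147.
MPK > n+δ = 0.122, so the economy is dynamically efficient (under-saving).

dynamically efficient; MPK ≈ 0.215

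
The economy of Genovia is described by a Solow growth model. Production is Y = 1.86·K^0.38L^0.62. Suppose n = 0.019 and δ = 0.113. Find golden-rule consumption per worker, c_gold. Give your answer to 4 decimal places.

Capital per worker breaks even when investment replaces (n + δ)·k; here n + δ = 0.132.
Maximizing c = f(k) − (n+δ)·k gives f'(k) = n+δ, i.e. 0.38·1.86·k^(0.38−1) = 0.132, so k_gold = (0.38·1.86/0.132)^(1/0.62) ≈ 14.9747.
y_gold = 1.86·14.9747^0.38 ≈ 5.2017.
c_gold = y_gold − (n+δ)·k_gold = 5.2017 − 0.132·14.9747 ≈ 3.2251.

c_gold ≈ 3.2251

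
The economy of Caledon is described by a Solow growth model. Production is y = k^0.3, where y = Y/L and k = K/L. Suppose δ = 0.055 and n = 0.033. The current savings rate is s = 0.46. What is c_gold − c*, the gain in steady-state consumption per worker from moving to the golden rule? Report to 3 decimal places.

n + δ = 0.033 + 0.055 = 0.088.
Current steady state (s = 0.46): k* = (0.46/0.088)^(1/0.7) ≈ 10.6196, y* = 10.6196^0.3 ≈ 2.0316, c* = (1−0.46)·2.0316 ≈ 1.0970.
Maximizing c = f(k) − (n+δ)·k gives f'(k) = n+δ, i.e. 0.3·k^(0.3−1) = 0.088, so k_gold = (0.3/0.088)^(1/0.7) ≈ 5.7665.
y_gold = 5.7665^0.3 ≈ 1.6915, c_gold = y_gold − 0.088·k_gold ≈ 1.1841.
Gain: Δc = 1.1841 − 1.0970 ≈ 0.0870.

Δc ≈ 0.087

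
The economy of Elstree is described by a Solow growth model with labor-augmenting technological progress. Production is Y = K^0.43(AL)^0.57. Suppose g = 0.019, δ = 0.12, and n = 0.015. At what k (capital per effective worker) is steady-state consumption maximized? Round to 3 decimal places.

Capital per effective worker breaks even when investment replaces (n + g + δ)·k; here n + g + δ = 0.154.
At the golden rule the marginal product of capital equals n+g+δ: 0.43·k^(0.43−1) = 0.154. Solving, k_gold = (0.43/0.154)^(1/0.57) ≈ 6.0585.

k_gold ≈ 6.058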